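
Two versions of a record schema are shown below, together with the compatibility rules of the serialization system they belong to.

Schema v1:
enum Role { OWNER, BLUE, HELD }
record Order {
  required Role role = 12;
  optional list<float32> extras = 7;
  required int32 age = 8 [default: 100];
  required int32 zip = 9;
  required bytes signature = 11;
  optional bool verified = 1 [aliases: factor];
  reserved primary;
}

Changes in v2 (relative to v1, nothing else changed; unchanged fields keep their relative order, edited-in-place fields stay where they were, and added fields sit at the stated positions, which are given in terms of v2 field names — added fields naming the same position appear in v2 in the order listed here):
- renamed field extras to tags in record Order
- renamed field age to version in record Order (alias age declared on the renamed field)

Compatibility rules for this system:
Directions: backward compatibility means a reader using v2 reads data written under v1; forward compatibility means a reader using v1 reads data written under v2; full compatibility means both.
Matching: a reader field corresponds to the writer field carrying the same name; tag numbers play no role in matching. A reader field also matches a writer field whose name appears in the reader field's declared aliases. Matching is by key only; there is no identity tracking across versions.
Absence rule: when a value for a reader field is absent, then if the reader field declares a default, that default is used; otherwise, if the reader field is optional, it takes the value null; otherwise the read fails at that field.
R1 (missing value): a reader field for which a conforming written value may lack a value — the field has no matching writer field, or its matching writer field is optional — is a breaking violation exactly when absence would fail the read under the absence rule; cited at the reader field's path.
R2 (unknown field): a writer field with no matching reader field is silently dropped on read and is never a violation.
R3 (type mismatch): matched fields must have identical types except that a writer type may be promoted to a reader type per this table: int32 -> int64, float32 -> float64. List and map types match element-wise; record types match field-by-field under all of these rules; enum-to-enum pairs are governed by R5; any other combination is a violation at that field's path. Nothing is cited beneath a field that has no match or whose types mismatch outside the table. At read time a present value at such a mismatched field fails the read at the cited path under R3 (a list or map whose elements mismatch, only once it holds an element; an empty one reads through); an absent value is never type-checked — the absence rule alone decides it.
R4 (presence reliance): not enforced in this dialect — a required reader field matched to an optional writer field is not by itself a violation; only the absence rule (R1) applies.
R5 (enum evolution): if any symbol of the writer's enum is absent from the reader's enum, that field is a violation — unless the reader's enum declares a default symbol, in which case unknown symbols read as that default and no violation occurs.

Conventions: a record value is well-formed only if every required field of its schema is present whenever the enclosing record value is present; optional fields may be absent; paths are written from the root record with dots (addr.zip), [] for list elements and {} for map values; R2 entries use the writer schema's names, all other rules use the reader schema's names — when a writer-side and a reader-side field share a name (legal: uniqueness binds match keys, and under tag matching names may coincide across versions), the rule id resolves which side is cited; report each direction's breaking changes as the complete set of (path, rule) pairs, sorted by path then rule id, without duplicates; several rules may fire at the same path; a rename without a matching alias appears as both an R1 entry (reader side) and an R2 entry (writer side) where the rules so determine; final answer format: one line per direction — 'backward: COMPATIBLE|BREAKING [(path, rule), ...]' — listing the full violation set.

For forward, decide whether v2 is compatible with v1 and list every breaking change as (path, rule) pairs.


the writer's type comes first in each Order pair
forward on Order — v1 reading data written by v2:
  role: paired with writer role (Role -> Role; writer required)
  extras: no writer-side match
  age: no writer-side match
  zip: paired with writer zip (int32 -> int32; writer required)
  signature: paired with writer signature (bytes -> bytes; writer required)
  verified: paired with writer verified (bool -> bool; writer optional)
  tags (writer side), unknown to reader
  version (writer side), unknown to reader
  => forward verdict for Order: COMPATIBLE, no violations
the other Order changes do not affect what is asked:
  renamed field extras to tags in record Order -> inert for the asked Order verdict: nothing fires
  renamed field age to version in record Order (alias age declared on the renamed field) -> inert for the asked Order verdict: nothing fires

forward: COMPATIBLE []


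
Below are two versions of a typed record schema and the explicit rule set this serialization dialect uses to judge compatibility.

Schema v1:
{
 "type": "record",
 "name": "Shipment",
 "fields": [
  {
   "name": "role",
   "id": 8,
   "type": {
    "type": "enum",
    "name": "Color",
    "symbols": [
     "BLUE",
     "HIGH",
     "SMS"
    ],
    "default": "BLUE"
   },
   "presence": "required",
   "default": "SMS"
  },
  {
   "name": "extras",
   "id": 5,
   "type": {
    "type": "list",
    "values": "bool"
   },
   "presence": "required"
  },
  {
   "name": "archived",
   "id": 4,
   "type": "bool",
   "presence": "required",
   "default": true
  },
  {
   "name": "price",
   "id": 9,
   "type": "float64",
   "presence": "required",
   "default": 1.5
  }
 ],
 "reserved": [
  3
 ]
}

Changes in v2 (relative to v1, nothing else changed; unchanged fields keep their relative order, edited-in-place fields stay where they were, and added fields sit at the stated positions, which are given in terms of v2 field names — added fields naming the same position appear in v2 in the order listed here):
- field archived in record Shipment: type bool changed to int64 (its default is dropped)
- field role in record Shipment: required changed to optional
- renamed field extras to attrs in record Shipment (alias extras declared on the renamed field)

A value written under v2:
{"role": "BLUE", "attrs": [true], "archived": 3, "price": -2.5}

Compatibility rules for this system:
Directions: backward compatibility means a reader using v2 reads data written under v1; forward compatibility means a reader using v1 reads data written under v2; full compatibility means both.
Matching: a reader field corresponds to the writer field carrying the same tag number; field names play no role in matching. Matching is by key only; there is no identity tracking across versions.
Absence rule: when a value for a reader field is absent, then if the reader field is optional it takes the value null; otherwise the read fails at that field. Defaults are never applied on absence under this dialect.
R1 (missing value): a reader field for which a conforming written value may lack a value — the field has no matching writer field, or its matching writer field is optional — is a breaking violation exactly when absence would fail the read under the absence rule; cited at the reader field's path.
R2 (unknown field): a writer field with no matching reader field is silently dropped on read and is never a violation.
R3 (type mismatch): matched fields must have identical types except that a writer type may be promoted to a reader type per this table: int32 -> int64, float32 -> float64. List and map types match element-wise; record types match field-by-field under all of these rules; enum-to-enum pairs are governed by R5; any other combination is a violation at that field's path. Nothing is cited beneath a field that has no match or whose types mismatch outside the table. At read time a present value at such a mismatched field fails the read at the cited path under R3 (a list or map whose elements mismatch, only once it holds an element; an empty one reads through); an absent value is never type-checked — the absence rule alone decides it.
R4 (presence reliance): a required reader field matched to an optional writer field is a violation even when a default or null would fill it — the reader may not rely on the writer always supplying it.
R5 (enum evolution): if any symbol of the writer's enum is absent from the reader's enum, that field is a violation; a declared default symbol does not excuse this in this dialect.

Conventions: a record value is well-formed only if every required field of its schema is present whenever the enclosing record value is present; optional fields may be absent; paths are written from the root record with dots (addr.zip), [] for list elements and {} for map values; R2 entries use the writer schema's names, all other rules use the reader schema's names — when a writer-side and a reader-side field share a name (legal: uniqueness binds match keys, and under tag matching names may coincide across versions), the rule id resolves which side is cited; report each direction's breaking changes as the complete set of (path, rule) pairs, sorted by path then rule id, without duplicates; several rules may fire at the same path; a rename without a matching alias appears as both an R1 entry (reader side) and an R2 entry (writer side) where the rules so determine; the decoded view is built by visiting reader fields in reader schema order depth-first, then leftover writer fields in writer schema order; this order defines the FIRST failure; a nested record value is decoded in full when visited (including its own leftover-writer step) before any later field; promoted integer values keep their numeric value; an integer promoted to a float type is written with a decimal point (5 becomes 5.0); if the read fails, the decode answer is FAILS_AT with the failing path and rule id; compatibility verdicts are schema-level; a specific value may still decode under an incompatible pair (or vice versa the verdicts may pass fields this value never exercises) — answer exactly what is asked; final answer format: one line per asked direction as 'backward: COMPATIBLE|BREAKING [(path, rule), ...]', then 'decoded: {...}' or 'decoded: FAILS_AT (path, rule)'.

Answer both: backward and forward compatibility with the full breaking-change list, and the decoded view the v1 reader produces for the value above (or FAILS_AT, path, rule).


backward: BREAKING [(archived, R3)]; forward: BREAKING [(archived, R3), (role, R1), (role, R4)]; decoded: FAILS_AT (archived, R3)

in Shipment below, arrows point writer -> reader
backward pass over Shipment, reader schema v2, writer schema v1:
  Color -> Color, writer required: role aligns to role
  list<bool> -> list<bool>, writer required: attrs aligns to extras
  bool -> int64, writer required: archived aligns to archived
  float64 -> float64, writer required: price aligns to price
  rule R3 violated at archived
  => backward verdict for Shipment: BREAKING, 1 violation(s)
forward pass over Shipment, reader schema v1, writer schema v2:
  Color -> Color, writer optional: role aligns to role
  list<bool> -> list<bool>, writer required: extras aligns to attrs
  int64 -> bool, writer required: archived aligns to archived
  float64 -> float64, writer required: price aligns to price
  rule R3 violated at archived
  rule R1 violated at role
  rule R4 violated at role
  => forward verdict for Shipment: BREAKING, 3 violation(s)
decode walk for Shipment under reader schema v1:
  role := "BLUE"
  extras := [true] (from writer attrs)
  read fails at archived under R3
  => FAILS_AT (archived, R3)


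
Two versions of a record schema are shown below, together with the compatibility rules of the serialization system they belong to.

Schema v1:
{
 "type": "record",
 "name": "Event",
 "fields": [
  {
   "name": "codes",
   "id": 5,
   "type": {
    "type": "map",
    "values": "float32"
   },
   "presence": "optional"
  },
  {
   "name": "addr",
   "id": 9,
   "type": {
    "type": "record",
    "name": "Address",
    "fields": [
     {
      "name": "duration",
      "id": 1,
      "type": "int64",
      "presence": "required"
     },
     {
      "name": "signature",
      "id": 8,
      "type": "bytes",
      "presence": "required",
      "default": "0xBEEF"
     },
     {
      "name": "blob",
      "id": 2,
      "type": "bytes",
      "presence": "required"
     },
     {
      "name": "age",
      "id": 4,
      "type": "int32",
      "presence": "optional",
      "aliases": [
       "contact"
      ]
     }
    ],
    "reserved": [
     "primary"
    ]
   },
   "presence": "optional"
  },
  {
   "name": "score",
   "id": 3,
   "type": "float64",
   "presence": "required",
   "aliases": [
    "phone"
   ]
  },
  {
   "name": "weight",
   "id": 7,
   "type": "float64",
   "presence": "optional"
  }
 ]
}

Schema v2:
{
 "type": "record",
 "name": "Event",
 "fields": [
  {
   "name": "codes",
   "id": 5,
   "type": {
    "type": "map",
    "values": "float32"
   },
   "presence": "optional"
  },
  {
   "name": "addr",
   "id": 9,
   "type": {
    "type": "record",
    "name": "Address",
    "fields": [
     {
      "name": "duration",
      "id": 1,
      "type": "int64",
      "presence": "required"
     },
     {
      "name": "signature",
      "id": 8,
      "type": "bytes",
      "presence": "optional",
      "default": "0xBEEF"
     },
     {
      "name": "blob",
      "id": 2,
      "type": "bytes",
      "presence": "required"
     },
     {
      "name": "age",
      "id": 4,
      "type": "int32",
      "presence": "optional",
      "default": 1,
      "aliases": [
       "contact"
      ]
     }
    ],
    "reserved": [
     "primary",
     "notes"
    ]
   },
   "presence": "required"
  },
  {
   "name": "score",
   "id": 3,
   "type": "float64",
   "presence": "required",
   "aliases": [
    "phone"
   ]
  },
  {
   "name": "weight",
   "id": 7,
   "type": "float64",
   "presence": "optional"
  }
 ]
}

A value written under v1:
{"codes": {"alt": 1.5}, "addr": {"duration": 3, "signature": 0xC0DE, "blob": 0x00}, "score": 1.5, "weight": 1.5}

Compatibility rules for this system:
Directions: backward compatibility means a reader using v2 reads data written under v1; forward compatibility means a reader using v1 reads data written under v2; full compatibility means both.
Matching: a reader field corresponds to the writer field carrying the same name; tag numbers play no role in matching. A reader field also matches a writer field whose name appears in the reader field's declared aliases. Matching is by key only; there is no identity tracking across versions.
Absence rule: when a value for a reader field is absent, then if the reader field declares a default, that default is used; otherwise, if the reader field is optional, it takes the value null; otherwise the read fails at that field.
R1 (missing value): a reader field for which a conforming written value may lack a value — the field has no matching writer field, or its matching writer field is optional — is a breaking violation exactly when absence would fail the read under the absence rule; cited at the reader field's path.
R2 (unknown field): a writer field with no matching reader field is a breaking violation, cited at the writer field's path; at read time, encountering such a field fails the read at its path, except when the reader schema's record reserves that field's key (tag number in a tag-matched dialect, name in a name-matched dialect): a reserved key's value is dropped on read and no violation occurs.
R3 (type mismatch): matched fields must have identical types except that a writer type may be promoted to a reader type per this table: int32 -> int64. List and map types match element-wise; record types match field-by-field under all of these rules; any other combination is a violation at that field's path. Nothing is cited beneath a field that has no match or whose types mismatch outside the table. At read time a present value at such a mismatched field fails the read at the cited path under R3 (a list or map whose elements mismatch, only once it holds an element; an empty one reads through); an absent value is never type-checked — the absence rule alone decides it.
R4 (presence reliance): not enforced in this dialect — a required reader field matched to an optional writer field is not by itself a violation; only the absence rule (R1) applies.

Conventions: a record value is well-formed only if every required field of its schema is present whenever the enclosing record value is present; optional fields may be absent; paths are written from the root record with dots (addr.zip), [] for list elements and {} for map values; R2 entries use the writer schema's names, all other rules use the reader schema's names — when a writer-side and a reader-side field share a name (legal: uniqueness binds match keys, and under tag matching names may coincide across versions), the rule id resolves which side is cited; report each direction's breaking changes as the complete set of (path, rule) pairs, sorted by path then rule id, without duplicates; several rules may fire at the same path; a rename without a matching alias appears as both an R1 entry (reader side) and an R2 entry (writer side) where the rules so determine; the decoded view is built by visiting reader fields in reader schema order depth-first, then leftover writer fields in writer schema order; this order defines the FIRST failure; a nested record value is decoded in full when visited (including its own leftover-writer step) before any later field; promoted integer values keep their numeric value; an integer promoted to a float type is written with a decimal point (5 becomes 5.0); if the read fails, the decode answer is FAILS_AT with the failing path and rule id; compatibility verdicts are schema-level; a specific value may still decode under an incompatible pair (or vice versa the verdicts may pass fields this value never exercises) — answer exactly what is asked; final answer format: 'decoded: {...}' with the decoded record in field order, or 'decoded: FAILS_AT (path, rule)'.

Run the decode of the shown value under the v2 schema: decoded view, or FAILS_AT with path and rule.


arrows below run writer -> reader for Event
decoding the Event value with the v2 reader:
  codes := {"alt": 1.5}
  addr.duration := 3
  addr.signature := 0xC0DE
  addr.blob := 0x00
  addr.age := 1 (absent -> default)
  score := 1.5
  weight := 1.5
  => decoded: {"codes": {"alt": 1.5}, "addr": {"duration": 3, "signature": 0xC0DE, "blob": 0x00, "age": 1}, "score": 1.5, "weight": 1.5}
the other Event changes do not affect what is asked:
  field addr in record Event: optional changed to required -> matters for Event compatibility verdicts, not for this value's decode
  field signature in record Address: required changed to optional -> inert under this dialect — no rule fires on Event and the result does not move

decoded: {"codes": {"alt": 1.5}, "addr": {"duration": 3, "signature": 0xC0DE, "blob": 0x00, "age": 1}, "score": 1.5, "weight": 1.5}


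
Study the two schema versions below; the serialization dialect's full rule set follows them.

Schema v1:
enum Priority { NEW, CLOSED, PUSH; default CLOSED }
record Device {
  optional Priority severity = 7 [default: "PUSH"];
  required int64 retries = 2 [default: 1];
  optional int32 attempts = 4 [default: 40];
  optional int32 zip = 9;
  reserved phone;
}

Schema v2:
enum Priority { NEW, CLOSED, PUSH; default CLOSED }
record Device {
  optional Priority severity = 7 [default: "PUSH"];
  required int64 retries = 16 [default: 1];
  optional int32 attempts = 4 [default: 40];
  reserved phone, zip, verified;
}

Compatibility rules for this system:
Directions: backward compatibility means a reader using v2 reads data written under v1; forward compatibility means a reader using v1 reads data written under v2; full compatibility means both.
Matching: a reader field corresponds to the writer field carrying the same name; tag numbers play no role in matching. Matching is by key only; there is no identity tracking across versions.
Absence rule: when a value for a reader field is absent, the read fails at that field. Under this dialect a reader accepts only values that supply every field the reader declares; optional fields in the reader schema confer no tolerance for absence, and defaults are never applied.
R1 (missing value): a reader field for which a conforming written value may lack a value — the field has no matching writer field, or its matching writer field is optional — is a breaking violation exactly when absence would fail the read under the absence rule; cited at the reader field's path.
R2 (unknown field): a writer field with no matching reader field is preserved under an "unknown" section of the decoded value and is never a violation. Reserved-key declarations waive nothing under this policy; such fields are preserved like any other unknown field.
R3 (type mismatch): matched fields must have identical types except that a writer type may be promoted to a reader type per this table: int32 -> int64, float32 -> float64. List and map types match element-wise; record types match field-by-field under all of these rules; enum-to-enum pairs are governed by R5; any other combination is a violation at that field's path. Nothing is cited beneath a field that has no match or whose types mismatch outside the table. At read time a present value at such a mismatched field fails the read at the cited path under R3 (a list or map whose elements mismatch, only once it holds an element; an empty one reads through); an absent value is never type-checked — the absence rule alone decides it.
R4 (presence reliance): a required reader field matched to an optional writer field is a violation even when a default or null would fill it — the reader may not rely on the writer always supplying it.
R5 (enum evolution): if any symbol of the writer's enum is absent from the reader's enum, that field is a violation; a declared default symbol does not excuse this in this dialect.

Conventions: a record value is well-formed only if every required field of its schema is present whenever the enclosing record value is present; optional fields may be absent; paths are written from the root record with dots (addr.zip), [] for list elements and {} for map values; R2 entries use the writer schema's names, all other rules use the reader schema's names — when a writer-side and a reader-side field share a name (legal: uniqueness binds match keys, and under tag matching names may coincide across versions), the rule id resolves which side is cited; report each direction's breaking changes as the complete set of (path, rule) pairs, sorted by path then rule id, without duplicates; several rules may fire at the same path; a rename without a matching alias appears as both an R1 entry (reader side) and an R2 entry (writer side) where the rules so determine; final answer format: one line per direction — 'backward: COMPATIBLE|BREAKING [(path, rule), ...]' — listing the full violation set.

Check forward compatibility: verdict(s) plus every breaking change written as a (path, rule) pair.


forward: BREAKING [(attempts, R1), (severity, R1), (zip, R1)]

in Device below, arrows point writer -> reader
forward analysis of Device with v1 as reader and v2 as writer:
  Priority -> Priority, writer optional: severity aligns to severity
  int64 -> int64, writer required: retries aligns to retries
  int32 -> int32, writer optional: attempts aligns to attempts
  no writer field matches reader zip
  rule R1 violated at attempts
  rule R1 violated at severity
  rule R1 violated at zip
  => forward verdict for Device: BREAKING, 3 violation(s)
diffs on Device not affecting the asked answer:
  removed field zip from record Device (its key "zip" joins the reserved list) -> fires only in the backward direction of Device, which is not asked here
  field retries in record Device: tag 2 changed to 16 -> triggers nothing under Device's printed rules — same verdict


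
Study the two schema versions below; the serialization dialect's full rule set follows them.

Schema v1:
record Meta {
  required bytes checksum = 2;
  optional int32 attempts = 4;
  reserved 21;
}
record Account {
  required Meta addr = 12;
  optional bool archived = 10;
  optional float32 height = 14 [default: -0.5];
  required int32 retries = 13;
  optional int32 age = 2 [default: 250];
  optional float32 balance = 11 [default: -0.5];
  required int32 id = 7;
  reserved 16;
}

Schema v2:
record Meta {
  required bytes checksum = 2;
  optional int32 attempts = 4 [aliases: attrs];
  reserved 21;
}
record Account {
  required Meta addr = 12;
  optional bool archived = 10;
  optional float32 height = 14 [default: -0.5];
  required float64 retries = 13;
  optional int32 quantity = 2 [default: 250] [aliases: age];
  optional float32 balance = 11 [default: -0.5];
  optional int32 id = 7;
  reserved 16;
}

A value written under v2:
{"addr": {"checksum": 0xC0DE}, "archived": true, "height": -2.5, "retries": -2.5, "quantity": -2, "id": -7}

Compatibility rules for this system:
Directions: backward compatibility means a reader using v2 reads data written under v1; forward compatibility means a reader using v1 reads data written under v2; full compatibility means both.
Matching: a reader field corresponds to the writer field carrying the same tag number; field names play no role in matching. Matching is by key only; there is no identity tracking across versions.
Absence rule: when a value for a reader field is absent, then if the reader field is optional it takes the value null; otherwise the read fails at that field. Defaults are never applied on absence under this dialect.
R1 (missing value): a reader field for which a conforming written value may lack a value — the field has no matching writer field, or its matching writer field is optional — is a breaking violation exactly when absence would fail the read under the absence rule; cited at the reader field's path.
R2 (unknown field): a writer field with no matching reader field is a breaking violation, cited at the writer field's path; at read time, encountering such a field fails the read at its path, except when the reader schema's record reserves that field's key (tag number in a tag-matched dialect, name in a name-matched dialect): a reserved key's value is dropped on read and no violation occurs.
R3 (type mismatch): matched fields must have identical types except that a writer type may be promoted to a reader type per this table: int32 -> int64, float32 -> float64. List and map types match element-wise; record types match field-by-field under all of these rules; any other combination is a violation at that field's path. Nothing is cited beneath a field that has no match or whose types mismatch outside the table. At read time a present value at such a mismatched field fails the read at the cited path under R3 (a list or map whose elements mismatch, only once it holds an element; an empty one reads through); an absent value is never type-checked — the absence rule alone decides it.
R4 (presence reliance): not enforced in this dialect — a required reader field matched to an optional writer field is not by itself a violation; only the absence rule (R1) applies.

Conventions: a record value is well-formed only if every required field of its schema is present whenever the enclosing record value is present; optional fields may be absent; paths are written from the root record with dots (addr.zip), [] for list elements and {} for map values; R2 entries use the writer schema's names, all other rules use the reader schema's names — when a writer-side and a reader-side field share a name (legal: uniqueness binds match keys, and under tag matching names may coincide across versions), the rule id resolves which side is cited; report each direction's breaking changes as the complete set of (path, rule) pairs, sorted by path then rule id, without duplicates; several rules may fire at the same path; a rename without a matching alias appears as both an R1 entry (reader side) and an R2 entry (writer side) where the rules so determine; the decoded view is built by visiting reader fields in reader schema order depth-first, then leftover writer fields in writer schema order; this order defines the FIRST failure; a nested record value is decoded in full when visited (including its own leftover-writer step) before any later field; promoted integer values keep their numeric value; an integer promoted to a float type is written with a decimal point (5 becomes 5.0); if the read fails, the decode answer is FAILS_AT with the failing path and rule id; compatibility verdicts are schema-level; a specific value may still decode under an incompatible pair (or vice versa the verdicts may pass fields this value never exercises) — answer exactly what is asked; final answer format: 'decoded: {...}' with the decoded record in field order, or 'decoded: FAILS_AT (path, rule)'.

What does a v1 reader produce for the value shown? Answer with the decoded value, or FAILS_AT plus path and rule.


decoded: FAILS_AT (retries, R3)

each type pair in Account: writer, then reader
decode walk for Account under reader schema v1:
  addr.checksum := 0xC0DE
  addr.attempts := null (absent, optional -> null)
  archived := true
  height := -2.5
  read fails at retries under R3
  => FAILS_AT (retries, R3)
ruling out the remaining Account differences:
  renamed field age to quantity in record Account (alias age declared on the renamed field) -> fires no rule on Account under this dialect and leaves the result unchanged
  field id in record Account: required changed to optional -> changes Account's schema-level verdicts only — the decode of this value is the same


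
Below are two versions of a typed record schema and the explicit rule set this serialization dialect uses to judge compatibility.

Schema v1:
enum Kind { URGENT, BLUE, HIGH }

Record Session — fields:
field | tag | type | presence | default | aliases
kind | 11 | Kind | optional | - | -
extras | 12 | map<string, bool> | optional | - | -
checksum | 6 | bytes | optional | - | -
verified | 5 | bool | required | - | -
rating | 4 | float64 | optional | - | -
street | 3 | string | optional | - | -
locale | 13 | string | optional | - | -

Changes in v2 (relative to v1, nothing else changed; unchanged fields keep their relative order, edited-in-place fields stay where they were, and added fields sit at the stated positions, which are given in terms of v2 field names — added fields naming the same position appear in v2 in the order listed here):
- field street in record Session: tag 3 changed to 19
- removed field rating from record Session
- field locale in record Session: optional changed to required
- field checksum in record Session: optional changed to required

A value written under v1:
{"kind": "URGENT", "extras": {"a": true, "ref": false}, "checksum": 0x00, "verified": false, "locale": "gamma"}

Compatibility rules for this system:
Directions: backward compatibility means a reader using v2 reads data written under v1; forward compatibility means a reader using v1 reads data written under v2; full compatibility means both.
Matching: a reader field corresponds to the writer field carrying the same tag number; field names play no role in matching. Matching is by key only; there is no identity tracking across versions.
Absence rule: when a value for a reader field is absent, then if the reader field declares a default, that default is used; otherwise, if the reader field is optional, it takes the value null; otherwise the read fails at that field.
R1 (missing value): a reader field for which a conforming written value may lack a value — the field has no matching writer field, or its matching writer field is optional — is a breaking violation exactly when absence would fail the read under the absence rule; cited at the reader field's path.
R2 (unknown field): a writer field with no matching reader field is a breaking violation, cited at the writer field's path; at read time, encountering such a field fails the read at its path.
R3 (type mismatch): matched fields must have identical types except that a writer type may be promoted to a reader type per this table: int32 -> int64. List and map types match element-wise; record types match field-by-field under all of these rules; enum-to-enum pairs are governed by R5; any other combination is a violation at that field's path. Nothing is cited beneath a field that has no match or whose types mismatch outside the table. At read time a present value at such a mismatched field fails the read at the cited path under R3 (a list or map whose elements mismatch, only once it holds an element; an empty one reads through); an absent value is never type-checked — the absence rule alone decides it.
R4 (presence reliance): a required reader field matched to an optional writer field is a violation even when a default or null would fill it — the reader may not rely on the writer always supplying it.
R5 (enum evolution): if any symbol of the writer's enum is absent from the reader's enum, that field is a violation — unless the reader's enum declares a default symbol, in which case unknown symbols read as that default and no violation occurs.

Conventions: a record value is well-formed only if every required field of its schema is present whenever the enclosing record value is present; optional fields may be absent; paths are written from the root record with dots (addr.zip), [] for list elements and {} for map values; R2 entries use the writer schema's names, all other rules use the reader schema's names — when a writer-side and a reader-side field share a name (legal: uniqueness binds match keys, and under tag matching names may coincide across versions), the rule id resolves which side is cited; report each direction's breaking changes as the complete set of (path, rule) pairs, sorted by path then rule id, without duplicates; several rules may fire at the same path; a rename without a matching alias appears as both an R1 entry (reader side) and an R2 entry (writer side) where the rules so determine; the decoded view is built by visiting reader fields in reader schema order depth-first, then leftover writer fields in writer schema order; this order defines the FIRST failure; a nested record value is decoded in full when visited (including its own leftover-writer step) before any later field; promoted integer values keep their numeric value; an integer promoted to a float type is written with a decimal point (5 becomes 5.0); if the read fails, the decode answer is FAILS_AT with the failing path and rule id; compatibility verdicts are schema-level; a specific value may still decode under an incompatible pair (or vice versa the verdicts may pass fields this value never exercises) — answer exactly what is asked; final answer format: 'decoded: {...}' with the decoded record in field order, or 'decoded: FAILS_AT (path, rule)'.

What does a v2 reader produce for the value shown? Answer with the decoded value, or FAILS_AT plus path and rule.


decoded: {"kind": "URGENT", "extras": {"a": true, "ref": false}, "checksum": 0x00, "verified": false, "street": null, "locale": "gamma"}

the writer's type comes first in each Session pair
decode walk for Session under reader schema v2:
  kind := "URGENT"
  extras := {"a": true, "ref": false}
  checksum := 0x00
  verified := false
  street := null (missing; optional => null)
  locale := "gamma"
  => decoded: {"kind": "URGENT", "extras": {"a": true, "ref": false}, "checksum": 0x00, "verified": false, "street": null, "locale": "gamma"}
checking off the Session differences that do not matter here:
  field street in record Session: tag 3 changed to 19 -> changes Session's schema-level verdicts only — the decode of this value is the same
  field locale in record Session: optional changed to required -> changes Session's schema-level verdicts only — the decode of this value is the same
  field checksum in record Session: optional changed to required -> changes Session's schema-level verdicts only — the decode of this value is the same


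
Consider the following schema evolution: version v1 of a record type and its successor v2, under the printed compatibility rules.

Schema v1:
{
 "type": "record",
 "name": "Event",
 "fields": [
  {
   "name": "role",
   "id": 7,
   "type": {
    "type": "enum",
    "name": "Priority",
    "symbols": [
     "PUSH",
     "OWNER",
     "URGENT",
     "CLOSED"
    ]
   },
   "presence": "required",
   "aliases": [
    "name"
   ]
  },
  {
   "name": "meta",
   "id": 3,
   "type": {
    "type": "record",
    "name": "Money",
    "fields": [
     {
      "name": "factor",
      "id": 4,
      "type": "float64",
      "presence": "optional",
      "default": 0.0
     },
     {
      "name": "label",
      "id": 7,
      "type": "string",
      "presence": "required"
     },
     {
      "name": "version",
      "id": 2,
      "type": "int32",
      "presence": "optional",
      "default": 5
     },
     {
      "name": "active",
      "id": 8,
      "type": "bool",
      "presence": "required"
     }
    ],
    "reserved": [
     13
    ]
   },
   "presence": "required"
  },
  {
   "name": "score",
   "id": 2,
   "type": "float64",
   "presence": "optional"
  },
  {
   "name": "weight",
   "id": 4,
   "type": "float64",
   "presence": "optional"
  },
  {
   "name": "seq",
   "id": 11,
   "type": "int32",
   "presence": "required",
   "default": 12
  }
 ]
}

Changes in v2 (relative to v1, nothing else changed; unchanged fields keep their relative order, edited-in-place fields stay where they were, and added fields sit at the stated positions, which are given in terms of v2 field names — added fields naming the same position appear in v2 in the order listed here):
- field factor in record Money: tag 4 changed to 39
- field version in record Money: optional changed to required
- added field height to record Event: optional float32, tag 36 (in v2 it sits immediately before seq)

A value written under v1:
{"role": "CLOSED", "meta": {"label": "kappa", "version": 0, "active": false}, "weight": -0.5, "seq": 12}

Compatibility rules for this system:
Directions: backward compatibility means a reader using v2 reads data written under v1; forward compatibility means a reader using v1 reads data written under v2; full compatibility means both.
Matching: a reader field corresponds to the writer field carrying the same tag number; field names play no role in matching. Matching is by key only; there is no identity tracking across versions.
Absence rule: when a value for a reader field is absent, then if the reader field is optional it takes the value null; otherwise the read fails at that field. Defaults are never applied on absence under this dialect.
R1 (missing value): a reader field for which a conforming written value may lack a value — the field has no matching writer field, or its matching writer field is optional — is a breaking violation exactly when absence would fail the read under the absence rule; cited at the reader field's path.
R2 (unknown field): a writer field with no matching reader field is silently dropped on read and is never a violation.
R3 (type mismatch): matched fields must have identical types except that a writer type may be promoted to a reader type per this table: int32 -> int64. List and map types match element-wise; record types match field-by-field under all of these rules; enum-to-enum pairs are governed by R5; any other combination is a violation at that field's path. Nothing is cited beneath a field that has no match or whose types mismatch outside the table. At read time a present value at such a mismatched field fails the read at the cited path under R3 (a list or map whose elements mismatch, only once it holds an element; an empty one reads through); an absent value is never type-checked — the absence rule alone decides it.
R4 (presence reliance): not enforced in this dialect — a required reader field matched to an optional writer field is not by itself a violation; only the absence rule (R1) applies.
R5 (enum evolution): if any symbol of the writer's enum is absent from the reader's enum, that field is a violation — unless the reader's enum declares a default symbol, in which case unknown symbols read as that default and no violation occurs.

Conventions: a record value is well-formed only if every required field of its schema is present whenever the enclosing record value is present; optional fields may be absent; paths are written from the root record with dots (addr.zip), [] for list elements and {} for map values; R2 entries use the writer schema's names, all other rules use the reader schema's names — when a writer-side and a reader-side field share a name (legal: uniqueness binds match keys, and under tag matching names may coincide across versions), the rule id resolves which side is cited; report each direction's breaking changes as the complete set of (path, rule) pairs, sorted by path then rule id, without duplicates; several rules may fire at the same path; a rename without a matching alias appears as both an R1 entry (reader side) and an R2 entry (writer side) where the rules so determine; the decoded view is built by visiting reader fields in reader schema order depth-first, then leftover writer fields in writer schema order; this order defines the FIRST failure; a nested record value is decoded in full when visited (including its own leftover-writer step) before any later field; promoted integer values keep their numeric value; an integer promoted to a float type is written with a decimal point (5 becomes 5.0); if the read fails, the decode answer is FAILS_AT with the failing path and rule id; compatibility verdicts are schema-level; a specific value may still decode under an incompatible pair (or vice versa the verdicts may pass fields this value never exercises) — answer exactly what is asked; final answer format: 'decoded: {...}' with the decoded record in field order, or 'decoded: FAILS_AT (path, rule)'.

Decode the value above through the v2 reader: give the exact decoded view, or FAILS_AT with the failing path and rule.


each type pair in Event: writer, then reader
decode walk for Event under reader schema v2:
  role := "CLOSED"
  meta.factor := null (absent, optional -> null)
  meta.label := "kappa"
  meta.version := 0
  meta.active := false
  score := null (absent, optional -> null)
  weight := -0.5
  height := null (absent, optional -> null)
  seq := 12
  => decoded: {"role": "CLOSED", "meta": {"factor": null, "label": "kappa", "version": 0, "active": false}, "score": null, "weight": -0.5, "height": null, "seq": 12}
the rest of the Event diff is inert for this question:
  field factor in record Money: tag 4 changed to 39 -> no rule fires on it and the decoded Event view is identical with or without it
  field version in record Money: optional changed to required -> affects the rule determinations only; this particular Event value decodes identically

decoded: {"role": "CLOSED", "meta": {"factor": null, "label": "kappa", "version": 0, "active": false}, "score": null, "weight": -0.5, "height": null, "seq": 12}
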